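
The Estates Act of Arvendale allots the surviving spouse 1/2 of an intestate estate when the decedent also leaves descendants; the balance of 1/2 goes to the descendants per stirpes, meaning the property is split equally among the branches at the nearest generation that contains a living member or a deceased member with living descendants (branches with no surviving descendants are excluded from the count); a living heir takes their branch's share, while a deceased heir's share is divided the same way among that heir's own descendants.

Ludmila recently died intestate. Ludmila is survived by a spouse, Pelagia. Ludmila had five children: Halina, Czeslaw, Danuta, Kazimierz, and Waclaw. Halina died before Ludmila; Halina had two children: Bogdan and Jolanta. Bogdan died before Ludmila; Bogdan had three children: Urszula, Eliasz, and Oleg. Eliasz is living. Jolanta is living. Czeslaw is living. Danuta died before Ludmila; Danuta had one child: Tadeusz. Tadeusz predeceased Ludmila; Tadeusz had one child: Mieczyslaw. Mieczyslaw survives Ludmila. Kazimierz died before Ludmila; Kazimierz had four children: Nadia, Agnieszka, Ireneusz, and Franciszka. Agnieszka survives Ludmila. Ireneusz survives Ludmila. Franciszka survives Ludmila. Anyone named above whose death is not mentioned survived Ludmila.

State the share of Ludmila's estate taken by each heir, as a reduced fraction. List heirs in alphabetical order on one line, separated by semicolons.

Agnieszka 1/40; Czeslaw 1/10; Eliasz 1/60; Franciszka 1/40; Ireneusz 1/40; Jolanta 1/20; Mieczyslaw 1/10; Nadia 1/40; Oleg 1/60; Pelagia 1/2; Urszula 1/60; Waclaw 1/10

Pelagia, as surviving spouse, takes 1/2.
The remaining 1/2 passes to Ludmila's descendants per stirpes.
The 1/2 is divided into 5 equal shares of 1/10 among Halina, Czeslaw, Danuta, Kazimierz, Waclaw.
Halina predeceased; the 1/10 allotted to Halina's branch passes to Halina's issue by representation.
The 1/10 is divided into 2 equal shares of 1/20 among Bogdan, Jolanta.
Bogdan predeceased; the 1/20 allotted to Bogdan's branch passes to Bogdan's issue by representation.
The 1/20 is divided into 3 equal shares of 1/60 among Urszula, Eliasz, Oleg.
Urszula is living and takes 1/60.
Eliasz is living and takes 1/60.
Oleg is living and takes 1/60.
Jolanta is living and takes 1/20.
Czeslaw is living and takes 1/10.
Danuta predeceased; the 1/10 allotted to Danuta's branch passes to Danuta's issue by representation.
Tadeusz's line is the sole branch at this level, so the full 1/10 passes to Tadeusz's issue by representation.
Mieczyslaw is the sole taker at this level and receives the full 1/10.
Kazimierz predeceased; the 1/10 allotted to Kazimierz's branch passes to Kazimierz's issue by representation.
The 1/10 is divided into 4 equal shares of 1/40 among Nadia, Agnieszka, Ireneusz, Franciszka.
Nadia is living and takes 1/40.
Agnieszka is living and takes 1/40.
Ireneusz is living and takes 1/40.
Franciszka is living and takes 1/40.
Waclaw is living and takes 1/10.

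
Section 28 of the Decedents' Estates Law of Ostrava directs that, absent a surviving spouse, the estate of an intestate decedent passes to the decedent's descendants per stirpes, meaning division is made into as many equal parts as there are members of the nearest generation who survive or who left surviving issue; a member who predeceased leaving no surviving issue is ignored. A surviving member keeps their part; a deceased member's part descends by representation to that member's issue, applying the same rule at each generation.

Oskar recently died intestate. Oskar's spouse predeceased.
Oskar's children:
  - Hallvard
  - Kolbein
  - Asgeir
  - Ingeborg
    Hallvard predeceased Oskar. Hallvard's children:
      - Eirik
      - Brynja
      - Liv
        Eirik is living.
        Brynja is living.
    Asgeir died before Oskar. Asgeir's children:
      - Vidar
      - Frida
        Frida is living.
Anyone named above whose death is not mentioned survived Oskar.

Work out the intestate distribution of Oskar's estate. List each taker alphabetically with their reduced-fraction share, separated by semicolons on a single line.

There is no surviving spouse, so the entire estate passes to Oskar's descendants per stirpes.
The estate is divided into 4 equal shares of 1/4 among Hallvard, Kolbein, Asgeir, Ingeborg.
Hallvard predeceased; the 1/4 allotted to Hallvard's branch passes to Hallvard's issue by representation.
The 1/4 is divided into 3 equal shares of 1/12 among Eirik, Brynja, Liv.
Eirik is living and takes 1/12.
Brynja is living and takes 1/12.
Liv is living and takes 1/12.
Kolbein is living and takes 1/4.
Asgeir predeceased; the 1/4 allotted to Asgeir's branch passes to Asgeir's issue by representation.
The 1/4 is divided into 2 equal shares of 1/8 among Vidar, Frida.
Vidar is living and takes 1/8.
Frida is living and takes 1/8.
Ingeborg is living and takes 1/4.

Brynja 1/12; Eirik 1/12; Frida 1/8; Ingeborg 1/4; Kolbein 1/4; Liv 1/12; Vidar 1/8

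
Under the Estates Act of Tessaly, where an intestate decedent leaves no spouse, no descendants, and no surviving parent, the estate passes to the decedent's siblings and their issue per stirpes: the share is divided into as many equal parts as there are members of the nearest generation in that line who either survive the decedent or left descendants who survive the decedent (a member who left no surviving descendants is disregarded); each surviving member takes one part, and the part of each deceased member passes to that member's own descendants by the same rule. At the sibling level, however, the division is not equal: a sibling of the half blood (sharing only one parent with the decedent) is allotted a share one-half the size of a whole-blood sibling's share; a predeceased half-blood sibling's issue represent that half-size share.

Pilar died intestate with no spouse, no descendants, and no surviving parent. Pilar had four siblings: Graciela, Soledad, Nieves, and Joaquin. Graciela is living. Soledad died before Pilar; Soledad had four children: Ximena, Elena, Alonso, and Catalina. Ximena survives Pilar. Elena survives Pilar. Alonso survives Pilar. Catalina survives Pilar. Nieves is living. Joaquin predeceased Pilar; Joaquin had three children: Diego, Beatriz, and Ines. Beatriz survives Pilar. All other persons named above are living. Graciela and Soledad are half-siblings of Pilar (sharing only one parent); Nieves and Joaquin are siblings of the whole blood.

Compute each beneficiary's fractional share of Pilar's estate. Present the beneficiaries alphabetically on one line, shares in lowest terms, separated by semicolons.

No spouse, descendants, or parent survives, so the estate passes to Pilar's siblings per stirpes.
Half-blood siblings count for one-half the weight of whole-blood siblings at the initial division.
Dividing 1 in proportion to weights (total weight 3): Graciela (weight 1/2) → 1/6; Soledad (weight 1/2) → 1/6; Nieves (weight 1) → 1/3; Joaquin (weight 1) → 1/3.
Graciela is living and takes 1/6.
Soledad predeceased; the 1/6 allotted to Soledad's branch passes to Soledad's issue by representation.
The 1/6 is divided into 4 equal shares of 1/24 among Ximena, Elena, Alonso, Catalina.
Ximena is living and takes 1/24.
Elena is living and takes 1/24.
Alonso is living and takes 1/24.
Catalina is living and takes 1/24.
Nieves is living and takes 1/3.
Joaquin predeceased; the 1/3 allotted to Joaquin's branch passes to Joaquin's issue by representation.
The 1/3 is divided into 3 equal shares of 1/9 among Diego, Beatriz, Ines.
Diego is living and takes 1/9.
Beatriz is living and takes 1/9.
Ines is living and takes 1/9.

Alonso 1/24; Beatriz 1/9; Catalina 1/24; Diego 1/9; Elena 1/24; Graciela 1/6; Ines 1/9; Nieves 1/3; Ximena 1/24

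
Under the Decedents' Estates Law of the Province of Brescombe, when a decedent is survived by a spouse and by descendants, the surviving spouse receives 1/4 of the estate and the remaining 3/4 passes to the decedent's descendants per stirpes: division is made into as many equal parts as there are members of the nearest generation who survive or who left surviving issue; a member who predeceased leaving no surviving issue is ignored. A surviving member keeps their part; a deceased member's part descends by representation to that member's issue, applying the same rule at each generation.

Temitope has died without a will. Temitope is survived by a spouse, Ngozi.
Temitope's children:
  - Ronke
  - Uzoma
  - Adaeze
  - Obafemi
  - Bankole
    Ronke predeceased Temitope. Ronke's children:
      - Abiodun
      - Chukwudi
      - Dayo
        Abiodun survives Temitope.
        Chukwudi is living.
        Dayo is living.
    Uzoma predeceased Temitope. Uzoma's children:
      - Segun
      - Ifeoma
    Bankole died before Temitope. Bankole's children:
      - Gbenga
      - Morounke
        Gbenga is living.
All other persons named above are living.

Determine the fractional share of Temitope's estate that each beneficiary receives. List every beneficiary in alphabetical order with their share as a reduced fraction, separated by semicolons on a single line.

Abiodun 1/20; Adaeze 3/20; Chukwudi 1/20; Dayo 1/20; Gbenga 3/40; Ifeoma 3/40; Morounke 3/40; Ngozi 1/4; Obafemi 3/20; Segun 3/40

Ngozi, as surviving spouse, takes 1/4.
The remaining 3/4 passes to Temitope's descendants per stirpes.
The 3/4 is divided into 5 equal shares of 3/20 among Ronke, Uzoma, Adaeze, Obafemi, Bankole.
Ronke predeceased; the 3/20 allotted to Ronke's branch passes to Ronke's issue by representation.
The 3/20 is divided into 3 equal shares of 1/20 among Abiodun, Chukwudi, Dayo.
Abiodun is living and takes 1/20.
Chukwudi is living and takes 1/20.
Dayo is living and takes 1/20.
Uzoma predeceased; the 3/20 allotted to Uzoma's branch passes to Uzoma's issue by representation.
The 3/20 is divided into 2 equal shares of 3/40 among Segun, Ifeoma.
Segun is living and takes 3/40.
Ifeoma is living and takes 3/40.
Adaeze is living and takes 3/20.
Obafemi is living and takes 3/20.
Bankole predeceased; the 3/20 allotted to Bankole's branch passes to Bankole's issue by representation.
The 3/20 is divided into 2 equal shares of 3/40 among Gbenga, Morounke.
Gbenga is living and takes 3/40.
Morounke is living and takes 3/40.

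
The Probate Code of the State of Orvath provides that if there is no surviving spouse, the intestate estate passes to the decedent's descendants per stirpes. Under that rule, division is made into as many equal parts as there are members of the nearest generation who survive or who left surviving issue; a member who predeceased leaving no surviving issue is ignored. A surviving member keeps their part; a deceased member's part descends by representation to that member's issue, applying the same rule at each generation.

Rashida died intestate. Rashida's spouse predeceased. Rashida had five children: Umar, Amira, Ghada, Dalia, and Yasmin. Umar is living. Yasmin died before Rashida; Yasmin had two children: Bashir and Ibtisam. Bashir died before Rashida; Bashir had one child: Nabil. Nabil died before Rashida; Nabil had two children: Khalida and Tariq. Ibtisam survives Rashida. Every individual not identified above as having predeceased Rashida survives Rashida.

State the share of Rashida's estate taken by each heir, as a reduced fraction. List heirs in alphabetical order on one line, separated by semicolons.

Amira 1/5; Dalia 1/5; Ghada 1/5; Ibtisam 1/10; Khalida 1/20; Tariq 1/20; Umar 1/5

There is no surviving spouse, so the entire estate passes to Rashida's descendants per stirpes.
The estate is divided into 5 equal shares of 1/5 among Umar, Amira, Ghada, Dalia, Yasmin.
Umar is living and takes 1/5.
Amira is living and takes 1/5.
Ghada is living and takes 1/5.
Dalia is living and takes 1/5.
Yasmin predeceased; the 1/5 allotted to Yasmin's branch passes to Yasmin's issue by representation.
The 1/5 is divided into 2 equal shares of 1/10 among Bashir, Ibtisam.
Bashir predeceased; the 1/10 allotted to Bashir's branch passes to Bashir's issue by representation.
Nabil's line is the sole branch at this level, so the full 1/10 passes to Nabil's issue by representation.
The 1/10 is divided into 2 equal shares of 1/20 among Khalida, Tariq.
Khalida is living and takes 1/20.
Tariq is living and takes 1/20.
Ibtisam is living and takes 1/10.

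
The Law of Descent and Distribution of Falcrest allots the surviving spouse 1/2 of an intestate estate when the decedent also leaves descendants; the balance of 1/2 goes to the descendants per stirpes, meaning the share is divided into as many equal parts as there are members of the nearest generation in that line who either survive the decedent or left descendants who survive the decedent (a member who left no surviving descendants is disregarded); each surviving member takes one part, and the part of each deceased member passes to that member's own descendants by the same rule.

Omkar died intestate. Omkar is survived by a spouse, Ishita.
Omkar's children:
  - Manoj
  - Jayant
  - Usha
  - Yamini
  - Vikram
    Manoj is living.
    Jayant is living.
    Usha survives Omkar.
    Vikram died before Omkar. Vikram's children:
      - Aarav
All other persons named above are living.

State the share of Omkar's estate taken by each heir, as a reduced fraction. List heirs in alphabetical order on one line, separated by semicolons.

Ishita, as surviving spouse, takes 1/2.
The remaining 1/2 passes to Omkar's descendants per stirpes.
The 1/2 is divided into 5 equal shares of 1/10 among Manoj, Jayant, Usha, Yamini, Vikram.
Manoj is living and takes 1/10.
Jayant is living and takes 1/10.
Usha is living and takes 1/10.
Yamini is living and takes 1/10.
Vikram predeceased; the 1/10 allotted to Vikram's branch passes to Vikram's issue by representation.
Aarav is the sole taker at this level and receives the full 1/10.

Aarav 1/10; Ishita 1/2; Jayant 1/10; Manoj 1/10; Usha 1/10; Yamini 1/10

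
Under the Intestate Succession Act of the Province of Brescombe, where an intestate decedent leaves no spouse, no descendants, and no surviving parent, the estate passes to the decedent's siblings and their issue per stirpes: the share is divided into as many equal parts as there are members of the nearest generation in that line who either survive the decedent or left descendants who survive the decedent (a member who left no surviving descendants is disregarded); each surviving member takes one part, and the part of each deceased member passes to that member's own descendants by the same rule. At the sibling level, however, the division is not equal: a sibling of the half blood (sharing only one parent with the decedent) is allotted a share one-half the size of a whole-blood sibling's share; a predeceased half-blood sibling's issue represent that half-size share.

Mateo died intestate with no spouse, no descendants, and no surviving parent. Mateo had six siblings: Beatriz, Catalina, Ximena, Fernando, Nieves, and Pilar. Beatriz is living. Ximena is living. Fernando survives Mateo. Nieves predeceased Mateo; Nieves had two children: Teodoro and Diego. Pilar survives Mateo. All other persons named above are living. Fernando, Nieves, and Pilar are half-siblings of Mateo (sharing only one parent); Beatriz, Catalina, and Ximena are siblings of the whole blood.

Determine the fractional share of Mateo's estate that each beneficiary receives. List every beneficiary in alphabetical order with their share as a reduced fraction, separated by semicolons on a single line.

Beatriz 2/9; Catalina 2/9; Diego 1/18; Fernando 1/9; Pilar 1/9; Teodoro 1/18; Ximena 2/9

No spouse, descendants, or parent survives, so the estate passes to Mateo's siblings per stirpes.
Half-blood siblings count for one-half the weight of whole-blood siblings at the initial division.
Dividing 1 in proportion to weights (total weight 9/2): Beatriz (weight 1) → 2/9; Catalina (weight 1) → 2/9; Ximena (weight 1) → 2/9; Fernando (weight 1/2) → 1/9; Nieves (weight 1/2) → 1/9; Pilar (weight 1/2) → 1/9.
Beatriz is living and takes 2/9.
Catalina is living and takes 2/9.
Ximena is living and takes 2/9.
Fernando is living and takes 1/9.
Nieves predeceased; the 1/9 allotted to Nieves's branch passes to Nieves's issue by representation.
The 1/9 is divided into 2 equal shares of 1/18 among Teodoro, Diego.
Teodoro is living and takes 1/18.
Diego is living and takes 1/18.
Pilar is living and takes 1/9.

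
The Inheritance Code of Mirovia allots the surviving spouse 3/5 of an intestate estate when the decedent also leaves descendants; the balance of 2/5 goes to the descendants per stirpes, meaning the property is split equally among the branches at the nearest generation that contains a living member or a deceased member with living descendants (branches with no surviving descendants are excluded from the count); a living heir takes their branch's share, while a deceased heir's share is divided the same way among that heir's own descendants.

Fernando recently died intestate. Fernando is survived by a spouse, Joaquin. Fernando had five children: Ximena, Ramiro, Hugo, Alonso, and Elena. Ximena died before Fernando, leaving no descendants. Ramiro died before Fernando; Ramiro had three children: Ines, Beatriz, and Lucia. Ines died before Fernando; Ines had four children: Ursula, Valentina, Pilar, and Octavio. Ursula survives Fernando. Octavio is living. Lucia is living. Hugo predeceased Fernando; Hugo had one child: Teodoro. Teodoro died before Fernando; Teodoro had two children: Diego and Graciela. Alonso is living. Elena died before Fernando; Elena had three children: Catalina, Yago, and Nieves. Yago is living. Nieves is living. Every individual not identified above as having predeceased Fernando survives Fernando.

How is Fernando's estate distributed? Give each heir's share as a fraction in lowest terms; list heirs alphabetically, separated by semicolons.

Alonso 1/10; Beatriz 1/30; Catalina 1/30; Diego 1/20; Graciela 1/20; Joaquin 3/5; Lucia 1/30; Nieves 1/30; Octavio 1/120; Pilar 1/120; Ursula 1/120; Valentina 1/120; Yago 1/30

Joaquin, as surviving spouse, takes 3/5.
The remaining 2/5 passes to Fernando's descendants per stirpes.
Ximena left no surviving issue, so that branch lapses and is disregarded.
The 2/5 is divided into 4 equal shares of 1/10 among Ramiro, Hugo, Alonso, Elena.
Ramiro predeceased; the 1/10 allotted to Ramiro's branch passes to Ramiro's issue by representation.
The 1/10 is divided into 3 equal shares of 1/30 among Ines, Beatriz, Lucia.
Ines predeceased; the 1/30 allotted to Ines's branch passes to Ines's issue by representation.
The 1/30 is divided into 4 equal shares of 1/120 among Ursula, Valentina, Pilar, Octavio.
Ursula is living and takes 1/120.
Valentina is living and takes 1/120.
Pilar is living and takes 1/120.
Octavio is living and takes 1/120.
Beatriz is living and takes 1/30.
Lucia is living and takes 1/30.
Hugo predeceased; the 1/10 allotted to Hugo's branch passes to Hugo's issue by representation.
Teodoro's line is the sole branch at this level, so the full 1/10 passes to Teodoro's issue by representation.
The 1/10 is divided into 2 equal shares of 1/20 among Diego, Graciela.
Diego is living and takes 1/20.
Graciela is living and takes 1/20.
Alonso is living and takes 1/10.
Elena predeceased; the 1/10 allotted to Elena's branch passes to Elena's issue by representation.
The 1/10 is divided into 3 equal shares of 1/30 among Catalina, Yago, Nieves.
Catalina is living and takes 1/30.
Yago is living and takes 1/30.
Nieves is living and takes 1/30.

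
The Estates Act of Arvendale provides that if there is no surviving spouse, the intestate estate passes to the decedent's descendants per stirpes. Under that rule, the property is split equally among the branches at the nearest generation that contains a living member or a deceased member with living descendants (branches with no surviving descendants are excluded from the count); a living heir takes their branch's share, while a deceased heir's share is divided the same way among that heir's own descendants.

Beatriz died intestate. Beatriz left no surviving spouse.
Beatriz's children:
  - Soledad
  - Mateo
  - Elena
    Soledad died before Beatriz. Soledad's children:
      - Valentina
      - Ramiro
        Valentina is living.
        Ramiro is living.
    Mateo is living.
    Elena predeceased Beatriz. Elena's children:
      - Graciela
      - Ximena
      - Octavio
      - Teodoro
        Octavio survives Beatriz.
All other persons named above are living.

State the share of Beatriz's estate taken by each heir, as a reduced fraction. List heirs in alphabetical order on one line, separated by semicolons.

There is no surviving spouse, so the entire estate passes to Beatriz's descendants per stirpes.
The estate is divided into 3 equal shares of 1/3 among Soledad, Mateo, Elena.
Soledad predeceased; the 1/3 allotted to Soledad's branch passes to Soledad's issue by representation.
The 1/3 is divided into 2 equal shares of 1/6 among Valentina, Ramiro.
Valentina is living and takes 1/6.
Ramiro is living and takes 1/6.
Mateo is living and takes 1/3.
Elena predeceased; the 1/3 allotted to Elena's branch passes to Elena's issue by representation.
The 1/3 is divided into 4 equal shares of 1/12 among Graciela, Ximena, Octavio, Teodoro.
Graciela is living and takes 1/12.
Ximena is living and takes 1/12.
Octavio is living and takes 1/12.
Teodoro is living and takes 1/12.

Graciela 1/12; Mateo 1/3; Octavio 1/12; Ramiro 1/6; Teodoro 1/12; Valentina 1/6; Ximena 1/12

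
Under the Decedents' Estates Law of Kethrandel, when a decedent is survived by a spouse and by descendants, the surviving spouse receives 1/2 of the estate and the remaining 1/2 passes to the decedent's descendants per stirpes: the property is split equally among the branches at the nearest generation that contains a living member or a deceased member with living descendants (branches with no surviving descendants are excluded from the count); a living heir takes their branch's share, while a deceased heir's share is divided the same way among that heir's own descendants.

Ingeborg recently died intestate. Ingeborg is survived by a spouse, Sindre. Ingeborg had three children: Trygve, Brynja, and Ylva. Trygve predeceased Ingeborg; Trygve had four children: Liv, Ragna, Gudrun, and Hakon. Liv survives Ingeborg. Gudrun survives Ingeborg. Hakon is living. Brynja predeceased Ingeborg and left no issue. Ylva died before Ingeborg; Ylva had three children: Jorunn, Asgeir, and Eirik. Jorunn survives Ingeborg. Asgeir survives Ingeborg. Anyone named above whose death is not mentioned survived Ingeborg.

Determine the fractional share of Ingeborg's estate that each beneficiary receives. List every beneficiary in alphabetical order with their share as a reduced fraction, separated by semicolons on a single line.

Asgeir 1/12; Eirik 1/12; Gudrun 1/16; Hakon 1/16; Jorunn 1/12; Liv 1/16; Ragna 1/16; Sindre 1/2

Sindre, as surviving spouse, takes 1/2.
The remaining 1/2 passes to Ingeborg's descendants per stirpes.
Brynja left no surviving issue, so that branch lapses and is disregarded.
The 1/2 is divided into 2 equal shares of 1/4 among Trygve, Ylva.
Trygve predeceased; the 1/4 allotted to Trygve's branch passes to Trygve's issue by representation.
The 1/4 is divided into 4 equal shares of 1/16 among Liv, Ragna, Gudrun, Hakon.
Liv is living and takes 1/16.
Ragna is living and takes 1/16.
Gudrun is living and takes 1/16.
Hakon is living and takes 1/16.
Ylva predeceased; the 1/4 allotted to Ylva's branch passes to Ylva's issue by representation.
The 1/4 is divided into 3 equal shares of 1/12 among Jorunn, Asgeir, Eirik.
Jorunn is living and takes 1/12.
Asgeir is living and takes 1/12.
Eirik is living and takes 1/12.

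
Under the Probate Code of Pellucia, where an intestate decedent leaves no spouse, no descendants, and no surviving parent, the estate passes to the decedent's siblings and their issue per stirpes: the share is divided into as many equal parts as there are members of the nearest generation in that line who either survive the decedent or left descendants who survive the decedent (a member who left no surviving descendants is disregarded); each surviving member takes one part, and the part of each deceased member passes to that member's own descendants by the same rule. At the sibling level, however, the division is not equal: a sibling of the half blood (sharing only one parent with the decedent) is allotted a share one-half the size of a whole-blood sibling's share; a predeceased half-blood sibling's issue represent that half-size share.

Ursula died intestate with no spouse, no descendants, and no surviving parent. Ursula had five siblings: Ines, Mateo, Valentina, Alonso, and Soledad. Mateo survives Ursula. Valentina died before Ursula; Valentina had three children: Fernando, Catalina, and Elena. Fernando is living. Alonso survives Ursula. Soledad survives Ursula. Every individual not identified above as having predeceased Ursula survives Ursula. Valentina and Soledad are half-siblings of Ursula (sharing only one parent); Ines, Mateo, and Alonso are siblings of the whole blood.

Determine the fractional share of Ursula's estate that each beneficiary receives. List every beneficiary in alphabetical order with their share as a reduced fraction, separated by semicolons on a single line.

No spouse, descendants, or parent survives, so the estate passes to Ursula's siblings per stirpes.
Half-blood siblings count for one-half the weight of whole-blood siblings at the initial division.
Dividing 1 in proportion to weights (total weight 4): Ines (weight 1) → 1/4; Mateo (weight 1) → 1/4; Valentina (weight 1/2) → 1/8; Alonso (weight 1) → 1/4; Soledad (weight 1/2) → 1/8.
Ines is living and takes 1/4.
Mateo is living and takes 1/4.
Valentina predeceased; the 1/8 allotted to Valentina's branch passes to Valentina's issue by representation.
The 1/8 is divided into 3 equal shares of 1/24 among Fernando, Catalina, Elena.
Fernando is living and takes 1/24.
Catalina is living and takes 1/24.
Elena is living and takes 1/24.
Alonso is living and takes 1/4.
Soledad is living and takes 1/8.

Alonso 1/4; Catalina 1/24; Elena 1/24; Fernando 1/24; Ines 1/4; Mateo 1/4; Soledad 1/8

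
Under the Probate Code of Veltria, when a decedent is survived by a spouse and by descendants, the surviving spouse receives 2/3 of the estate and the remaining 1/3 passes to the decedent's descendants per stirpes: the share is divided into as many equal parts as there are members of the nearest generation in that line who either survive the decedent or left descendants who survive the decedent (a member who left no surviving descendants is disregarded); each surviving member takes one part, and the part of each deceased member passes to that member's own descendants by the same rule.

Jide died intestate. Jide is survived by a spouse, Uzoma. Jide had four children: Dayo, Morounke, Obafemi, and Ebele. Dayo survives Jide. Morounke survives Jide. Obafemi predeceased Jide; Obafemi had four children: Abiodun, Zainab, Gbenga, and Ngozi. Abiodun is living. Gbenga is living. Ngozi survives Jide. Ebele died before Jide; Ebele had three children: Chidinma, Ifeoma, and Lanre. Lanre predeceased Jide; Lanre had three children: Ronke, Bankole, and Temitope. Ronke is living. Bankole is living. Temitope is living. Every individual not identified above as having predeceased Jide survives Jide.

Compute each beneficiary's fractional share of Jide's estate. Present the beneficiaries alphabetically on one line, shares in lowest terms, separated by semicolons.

Abiodun 1/48; Bankole 1/108; Chidinma 1/36; Dayo 1/12; Gbenga 1/48; Ifeoma 1/36; Morounke 1/12; Ngozi 1/48; Ronke 1/108; Temitope 1/108; Uzoma 2/3; Zainab 1/48

Uzoma, as surviving spouse, takes 2/3.
The remaining 1/3 passes to Jide's descendants per stirpes.
The 1/3 is divided into 4 equal shares of 1/12 among Dayo, Morounke, Obafemi, Ebele.
Dayo is living and takes 1/12.
Morounke is living and takes 1/12.
Obafemi predeceased; the 1/12 allotted to Obafemi's branch passes to Obafemi's issue by representation.
The 1/12 is divided into 4 equal shares of 1/48 among Abiodun, Zainab, Gbenga, Ngozi.
Abiodun is living and takes 1/48.
Zainab is living and takes 1/48.
Gbenga is living and takes 1/48.
Ngozi is living and takes 1/48.
Ebele predeceased; the 1/12 allotted to Ebele's branch passes to Ebele's issue by representation.
The 1/12 is divided into 3 equal shares of 1/36 among Chidinma, Ifeoma, Lanre.
Chidinma is living and takes 1/36.
Ifeoma is living and takes 1/36.
Lanre predeceased; the 1/36 allotted to Lanre's branch passes to Lanre's issue by representation.
The 1/36 is divided into 3 equal shares of 1/108 among Ronke, Bankole, Temitope.
Ronke is living and takes 1/108.
Bankole is living and takes 1/108.
Temitope is living and takes 1/108.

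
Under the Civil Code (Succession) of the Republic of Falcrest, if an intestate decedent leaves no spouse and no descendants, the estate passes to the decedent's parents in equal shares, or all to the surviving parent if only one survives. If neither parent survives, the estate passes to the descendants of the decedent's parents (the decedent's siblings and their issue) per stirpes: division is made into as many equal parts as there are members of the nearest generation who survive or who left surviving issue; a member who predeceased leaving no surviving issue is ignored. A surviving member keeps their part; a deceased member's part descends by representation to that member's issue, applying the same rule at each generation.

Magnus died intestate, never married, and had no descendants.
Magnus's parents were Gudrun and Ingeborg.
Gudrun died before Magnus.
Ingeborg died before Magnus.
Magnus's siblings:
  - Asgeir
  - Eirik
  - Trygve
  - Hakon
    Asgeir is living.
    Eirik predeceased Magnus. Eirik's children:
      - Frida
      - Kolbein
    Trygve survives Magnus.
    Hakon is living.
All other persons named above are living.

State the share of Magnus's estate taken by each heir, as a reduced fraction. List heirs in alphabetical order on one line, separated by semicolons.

Neither parent survives and there are no descendants, so the estate passes to Magnus's siblings and their issue per stirpes.
The estate is divided into 4 equal shares of 1/4 among Asgeir, Eirik, Trygve, Hakon.
Asgeir is living and takes 1/4.
Eirik predeceased; the 1/4 allotted to Eirik's branch passes to Eirik's issue by representation.
The 1/4 is divided into 2 equal shares of 1/8 among Frida, Kolbein.
Frida is living and takes 1/8.
Kolbein is living and takes 1/8.
Trygve is living and takes 1/4.
Hakon is living and takes 1/4.

Asgeir 1/4; Frida 1/8; Hakon 1/4; Kolbein 1/8; Trygve 1/4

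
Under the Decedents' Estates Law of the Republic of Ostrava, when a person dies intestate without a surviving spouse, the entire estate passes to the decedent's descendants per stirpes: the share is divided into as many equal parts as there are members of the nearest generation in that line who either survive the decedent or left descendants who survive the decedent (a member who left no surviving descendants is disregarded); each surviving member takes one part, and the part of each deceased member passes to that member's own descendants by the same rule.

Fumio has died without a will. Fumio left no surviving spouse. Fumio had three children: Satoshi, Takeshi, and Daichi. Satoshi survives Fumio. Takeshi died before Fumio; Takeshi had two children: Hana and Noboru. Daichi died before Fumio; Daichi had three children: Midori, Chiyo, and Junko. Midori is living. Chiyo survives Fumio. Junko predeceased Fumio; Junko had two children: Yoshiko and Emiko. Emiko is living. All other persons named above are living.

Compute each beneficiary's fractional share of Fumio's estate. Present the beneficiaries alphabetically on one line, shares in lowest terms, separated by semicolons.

Chiyo 1/9; Emiko 1/18; Hana 1/6; Midori 1/9; Noboru 1/6; Satoshi 1/3; Yoshiko 1/18

There is no surviving spouse, so the entire estate passes to Fumio's descendants per stirpes.
The estate is divided into 3 equal shares of 1/3 among Satoshi, Takeshi, Daichi.
Satoshi is living and takes 1/3.
Takeshi predeceased; the 1/3 allotted to Takeshi's branch passes to Takeshi's issue by representation.
The 1/3 is divided into 2 equal shares of 1/6 among Hana, Noboru.
Hana is living and takes 1/6.
Noboru is living and takes 1/6.
Daichi predeceased; the 1/3 allotted to Daichi's branch passes to Daichi's issue by representation.
The 1/3 is divided into 3 equal shares of 1/9 among Midori, Chiyo, Junko.
Midori is living and takes 1/9.
Chiyo is living and takes 1/9.
Junko predeceased; the 1/9 allotted to Junko's branch passes to Junko's issue by representation.
The 1/9 is divided into 2 equal shares of 1/18 among Yoshiko, Emiko.
Yoshiko is living and takes 1/18.
Emiko is living and takes 1/18.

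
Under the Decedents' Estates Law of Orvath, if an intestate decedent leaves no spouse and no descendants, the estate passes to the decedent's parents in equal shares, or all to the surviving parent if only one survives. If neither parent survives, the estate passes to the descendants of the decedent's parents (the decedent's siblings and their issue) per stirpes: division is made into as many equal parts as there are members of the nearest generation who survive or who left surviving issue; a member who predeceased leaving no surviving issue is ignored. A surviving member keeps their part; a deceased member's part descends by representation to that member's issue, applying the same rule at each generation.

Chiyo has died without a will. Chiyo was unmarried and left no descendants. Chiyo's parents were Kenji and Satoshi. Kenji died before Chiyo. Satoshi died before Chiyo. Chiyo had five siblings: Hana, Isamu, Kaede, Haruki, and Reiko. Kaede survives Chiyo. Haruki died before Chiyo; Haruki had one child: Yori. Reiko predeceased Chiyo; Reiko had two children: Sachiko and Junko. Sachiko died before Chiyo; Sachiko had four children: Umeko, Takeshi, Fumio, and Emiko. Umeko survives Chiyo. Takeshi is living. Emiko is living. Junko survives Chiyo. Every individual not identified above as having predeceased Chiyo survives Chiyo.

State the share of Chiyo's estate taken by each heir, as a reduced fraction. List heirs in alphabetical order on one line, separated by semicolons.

Emiko 1/40; Fumio 1/40; Hana 1/5; Isamu 1/5; Junko 1/10; Kaede 1/5; Takeshi 1/40; Umeko 1/40; Yori 1/5

Neither parent survives and there are no descendants, so the estate passes to Chiyo's siblings and their issue per stirpes.
The estate is divided into 5 equal shares of 1/5 among Hana, Isamu, Kaede, Haruki, Reiko.
Hana is living and takes 1/5.
Isamu is living and takes 1/5.
Kaede is living and takes 1/5.
Haruki predeceased; the 1/5 allotted to Haruki's branch passes to Haruki's issue by representation.
Yori is the sole taker at this level and receives the full 1/5.
Reiko predeceased; the 1/5 allotted to Reiko's branch passes to Reiko's issue by representation.
The 1/5 is divided into 2 equal shares of 1/10 among Sachiko, Junko.
Sachiko predeceased; the 1/10 allotted to Sachiko's branch passes to Sachiko's issue by representation.
The 1/10 is divided into 4 equal shares of 1/40 among Umeko, Takeshi, Fumio, Emiko.
Umeko is living and takes 1/40.
Takeshi is living and takes 1/40.
Fumio is living and takes 1/40.
Emiko is living and takes 1/40.
Junko is living and takes 1/10.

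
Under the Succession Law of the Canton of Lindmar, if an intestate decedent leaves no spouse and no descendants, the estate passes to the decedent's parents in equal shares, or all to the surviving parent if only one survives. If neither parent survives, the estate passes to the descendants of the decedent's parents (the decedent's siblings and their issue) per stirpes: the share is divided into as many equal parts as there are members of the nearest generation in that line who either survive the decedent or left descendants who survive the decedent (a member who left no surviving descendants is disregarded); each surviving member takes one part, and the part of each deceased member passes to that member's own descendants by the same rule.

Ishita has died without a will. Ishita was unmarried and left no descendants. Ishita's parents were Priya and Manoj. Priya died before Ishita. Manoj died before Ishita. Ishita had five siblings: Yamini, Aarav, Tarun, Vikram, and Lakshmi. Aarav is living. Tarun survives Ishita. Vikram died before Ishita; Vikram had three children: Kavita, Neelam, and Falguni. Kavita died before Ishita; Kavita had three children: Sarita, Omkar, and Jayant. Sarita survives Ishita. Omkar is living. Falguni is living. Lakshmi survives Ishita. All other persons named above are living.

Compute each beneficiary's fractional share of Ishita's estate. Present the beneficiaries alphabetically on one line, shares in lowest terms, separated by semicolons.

Neither parent survives and there are no descendants, so the estate passes to Ishita's siblings and their issue per stirpes.
The estate is divided into 5 equal shares of 1/5 among Yamini, Aarav, Tarun, Vikram, Lakshmi.
Yamini is living and takes 1/5.
Aarav is living and takes 1/5.
Tarun is living and takes 1/5.
Vikram predeceased; the 1/5 allotted to Vikram's branch passes to Vikram's issue by representation.
The 1/5 is divided into 3 equal shares of 1/15 among Kavita, Neelam, Falguni.
Kavita predeceased; the 1/15 allotted to Kavita's branch passes to Kavita's issue by representation.
The 1/15 is divided into 3 equal shares of 1/45 among Sarita, Omkar, Jayant.
Sarita is living and takes 1/45.
Omkar is living and takes 1/45.
Jayant is living and takes 1/45.
Neelam is living and takes 1/15.
Falguni is living and takes 1/15.
Lakshmi is living and takes 1/5.

Aarav 1/5; Falguni 1/15; Jayant 1/45; Lakshmi 1/5; Neelam 1/15; Omkar 1/45; Sarita 1/45; Tarun 1/5; Yamini 1/5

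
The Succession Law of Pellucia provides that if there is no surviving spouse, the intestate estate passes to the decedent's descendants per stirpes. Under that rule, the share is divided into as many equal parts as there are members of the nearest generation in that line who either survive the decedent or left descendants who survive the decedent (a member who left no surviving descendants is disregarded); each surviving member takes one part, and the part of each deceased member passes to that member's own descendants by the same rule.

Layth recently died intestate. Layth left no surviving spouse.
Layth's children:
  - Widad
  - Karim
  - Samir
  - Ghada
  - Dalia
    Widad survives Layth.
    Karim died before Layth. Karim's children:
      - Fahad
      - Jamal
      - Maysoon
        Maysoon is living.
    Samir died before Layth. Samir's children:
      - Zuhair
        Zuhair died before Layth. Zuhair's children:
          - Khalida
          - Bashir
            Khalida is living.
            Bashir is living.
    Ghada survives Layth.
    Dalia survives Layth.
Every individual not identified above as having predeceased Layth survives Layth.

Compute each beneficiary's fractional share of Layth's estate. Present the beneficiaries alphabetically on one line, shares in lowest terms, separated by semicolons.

Bashir 1/10; Dalia 1/5; Fahad 1/15; Ghada 1/5; Jamal 1/15; Khalida 1/10; Maysoon 1/15; Widad 1/5

There is no surviving spouse, so the entire estate passes to Layth's descendants per stirpes.
The estate is divided into 5 equal shares of 1/5 among Widad, Karim, Samir, Ghada, Dalia.
Widad is living and takes 1/5.
Karim predeceased; the 1/5 allotted to Karim's branch passes to Karim's issue by representation.
The 1/5 is divided into 3 equal shares of 1/15 among Fahad, Jamal, Maysoon.
Fahad is living and takes 1/15.
Jamal is living and takes 1/15.
Maysoon is living and takes 1/15.
Samir predeceased; the 1/5 allotted to Samir's branch passes to Samir's issue by representation.
Zuhair's line is the sole branch at this level, so the full 1/5 passes to Zuhair's issue by representation.
The 1/5 is divided into 2 equal shares of 1/10 among Khalida, Bashir.
Khalida is living and takes 1/10.
Bashir is living and takes 1/10.
Ghada is living and takes 1/5.
Dalia is living and takes 1/5.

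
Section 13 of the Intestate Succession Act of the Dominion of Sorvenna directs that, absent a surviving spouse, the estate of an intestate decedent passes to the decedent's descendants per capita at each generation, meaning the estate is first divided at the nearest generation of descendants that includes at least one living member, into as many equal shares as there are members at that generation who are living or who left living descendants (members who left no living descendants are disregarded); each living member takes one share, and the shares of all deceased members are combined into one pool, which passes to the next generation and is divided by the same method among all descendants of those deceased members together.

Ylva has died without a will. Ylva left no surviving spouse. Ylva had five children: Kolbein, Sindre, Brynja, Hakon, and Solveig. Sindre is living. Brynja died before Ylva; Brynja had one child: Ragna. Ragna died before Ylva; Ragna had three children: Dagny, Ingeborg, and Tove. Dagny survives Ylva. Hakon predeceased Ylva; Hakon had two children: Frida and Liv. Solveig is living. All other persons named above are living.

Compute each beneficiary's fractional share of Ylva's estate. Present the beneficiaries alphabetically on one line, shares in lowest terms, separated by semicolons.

Dagny 2/45; Frida 2/15; Ingeborg 2/45; Kolbein 1/5; Liv 2/15; Sindre 1/5; Solveig 1/5; Tove 2/45

There is no surviving spouse, so the entire estate passes to Ylva's descendants per capita at each generation.
At generation 1 (Kolbein, Sindre, Brynja, Hakon, Solveig) there are 5 shares of (1)/5 = 1/5 each.
Living: Kolbein, Sindre, and Solveig — each takes 1/5.
Deceased: Brynja and Hakon. Their combined 2/5 is pooled and carried to generation 2.
At generation 2 (Ragna, Frida, Liv) there are 3 shares of (2/5)/3 = 2/15 each.
Living: Frida and Liv — each takes 2/15.
Deceased: Ragna. That 2/15 share is carried to generation 3.
At generation 3 (Dagny, Ingeborg, Tove) there are 3 shares of (2/15)/3 = 2/45 each.
Living: Dagny, Ingeborg, and Tove — each takes 2/45.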